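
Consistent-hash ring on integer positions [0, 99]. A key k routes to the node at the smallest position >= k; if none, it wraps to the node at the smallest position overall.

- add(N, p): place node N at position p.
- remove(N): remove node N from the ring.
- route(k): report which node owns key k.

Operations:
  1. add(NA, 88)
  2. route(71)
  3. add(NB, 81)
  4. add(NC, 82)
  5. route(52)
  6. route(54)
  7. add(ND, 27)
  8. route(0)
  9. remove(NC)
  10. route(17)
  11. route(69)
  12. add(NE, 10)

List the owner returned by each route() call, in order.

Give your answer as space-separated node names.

Op 1: add NA@88 -> ring=[88:NA]
Op 2: route key 71: smallest pos >= 71 is 88 -> NA
Op 3: add NB@81 -> ring=[81:NB,88:NA]
Op 4: add NC@82 -> ring=[81:NB,82:NC,88:NA]
Op 5: route key 52: smallest pos >= 52 is 81 -> NB
Op 6: route key 54: smallest pos >= 54 is 81 -> NB
Op 7: add ND@27 -> ring=[27:ND,81:NB,82:NC,88:NA]
Op 8: route key 0: smallest pos >= 0 is 27 -> ND
Op 9: remove NC -> ring=[27:ND,81:NB,88:NA]
Op 10: route key 17: smallest pos >= 17 is 27 -> ND
Op 11: route key 69: smallest pos >= 69 is 81 -> NB
Op 12: add NE@10 -> ring=[10:NE,27:ND,81:NB,88:NA]

Answer: NA NB NB ND ND NB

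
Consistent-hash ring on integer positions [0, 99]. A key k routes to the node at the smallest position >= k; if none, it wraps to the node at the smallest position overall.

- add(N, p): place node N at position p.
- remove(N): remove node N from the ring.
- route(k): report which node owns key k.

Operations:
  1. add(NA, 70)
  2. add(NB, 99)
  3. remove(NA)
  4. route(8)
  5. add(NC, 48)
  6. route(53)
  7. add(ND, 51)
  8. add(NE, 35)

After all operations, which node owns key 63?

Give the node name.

Op 1: add NA@70 -> ring=[70:NA]
Op 2: add NB@99 -> ring=[70:NA,99:NB]
Op 3: remove NA -> ring=[99:NB]
Op 4: route key 8: smallest pos >= 8 is 99 -> NB
Op 5: add NC@48 -> ring=[48:NC,99:NB]
Op 6: route key 53: smallest pos >= 53 is 99 -> NB
Op 7: add ND@51 -> ring=[48:NC,51:ND,99:NB]
Op 8: add NE@35 -> ring=[35:NE,48:NC,51:ND,99:NB]
Final route key 63: smallest pos >= 63 is 99 -> NB

Answer: NB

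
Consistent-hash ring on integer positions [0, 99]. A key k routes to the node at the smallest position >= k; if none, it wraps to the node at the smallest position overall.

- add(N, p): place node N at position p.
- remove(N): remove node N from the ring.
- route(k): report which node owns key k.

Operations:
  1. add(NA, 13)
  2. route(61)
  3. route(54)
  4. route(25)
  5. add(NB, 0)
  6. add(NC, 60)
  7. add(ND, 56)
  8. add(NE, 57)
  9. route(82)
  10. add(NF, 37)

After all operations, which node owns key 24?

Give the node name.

Answer: NF

Derivation:
Op 1: add NA@13 -> ring=[13:NA]
Op 2: route key 61: none >= 61, wrap to smallest pos 13 -> NA
Op 3: route key 54: none >= 54, wrap to smallest pos 13 -> NA
Op 4: route key 25: none >= 25, wrap to smallest pos 13 -> NA
Op 5: add NB@0 -> ring=[0:NB,13:NA]
Op 6: add NC@60 -> ring=[0:NB,13:NA,60:NC]
Op 7: add ND@56 -> ring=[0:NB,13:NA,56:ND,60:NC]
Op 8: add NE@57 -> ring=[0:NB,13:NA,56:ND,57:NE,60:NC]
Op 9: route key 82: none >= 82, wrap to smallest pos 0 -> NB
Op 10: add NF@37 -> ring=[0:NB,13:NA,37:NF,56:ND,57:NE,60:NC]
Final route key 24: smallest pos >= 24 is 37 -> NF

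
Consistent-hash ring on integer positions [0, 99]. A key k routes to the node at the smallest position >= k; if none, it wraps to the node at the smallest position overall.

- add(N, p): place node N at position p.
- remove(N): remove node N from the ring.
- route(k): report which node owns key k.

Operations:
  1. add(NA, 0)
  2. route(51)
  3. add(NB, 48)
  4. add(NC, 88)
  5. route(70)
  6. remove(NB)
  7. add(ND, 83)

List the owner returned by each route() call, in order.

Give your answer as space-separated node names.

Answer: NA NC

Derivation:
Op 1: add NA@0 -> ring=[0:NA]
Op 2: route key 51: none >= 51, wrap to smallest pos 0 -> NA
Op 3: add NB@48 -> ring=[0:NA,48:NB]
Op 4: add NC@88 -> ring=[0:NA,48:NB,88:NC]
Op 5: route key 70: smallest pos >= 70 is 88 -> NC
Op 6: remove NB -> ring=[0:NA,88:NC]
Op 7: add ND@83 -> ring=[0:NA,83:ND,88:NC]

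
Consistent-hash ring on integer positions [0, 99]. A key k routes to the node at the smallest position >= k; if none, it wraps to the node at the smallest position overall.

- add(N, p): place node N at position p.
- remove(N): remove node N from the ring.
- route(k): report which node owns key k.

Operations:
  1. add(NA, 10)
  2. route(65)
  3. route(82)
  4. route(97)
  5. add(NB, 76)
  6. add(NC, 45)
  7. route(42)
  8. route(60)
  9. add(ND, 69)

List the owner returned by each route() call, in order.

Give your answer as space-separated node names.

Op 1: add NA@10 -> ring=[10:NA]
Op 2: route key 65: none >= 65, wrap to smallest pos 10 -> NA
Op 3: route key 82: none >= 82, wrap to smallest pos 10 -> NA
Op 4: route key 97: none >= 97, wrap to smallest pos 10 -> NA
Op 5: add NB@76 -> ring=[10:NA,76:NB]
Op 6: add NC@45 -> ring=[10:NA,45:NC,76:NB]
Op 7: route key 42: smallest pos >= 42 is 45 -> NC
Op 8: route key 60: smallest pos >= 60 is 76 -> NB
Op 9: add ND@69 -> ring=[10:NA,45:NC,69:ND,76:NB]

Answer: NA NA NA NC NB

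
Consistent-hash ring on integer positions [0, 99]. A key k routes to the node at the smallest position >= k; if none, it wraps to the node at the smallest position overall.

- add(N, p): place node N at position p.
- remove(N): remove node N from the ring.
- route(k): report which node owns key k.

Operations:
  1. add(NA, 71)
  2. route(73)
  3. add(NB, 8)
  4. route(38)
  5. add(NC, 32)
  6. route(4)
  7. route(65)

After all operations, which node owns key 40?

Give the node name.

Answer: NA

Derivation:
Op 1: add NA@71 -> ring=[71:NA]
Op 2: route key 73: none >= 73, wrap to smallest pos 71 -> NA
Op 3: add NB@8 -> ring=[8:NB,71:NA]
Op 4: route key 38: smallest pos >= 38 is 71 -> NA
Op 5: add NC@32 -> ring=[8:NB,32:NC,71:NA]
Op 6: route key 4: smallest pos >= 4 is 8 -> NB
Op 7: route key 65: smallest pos >= 65 is 71 -> NA
Final route key 40: smallest pos >= 40 is 71 -> NA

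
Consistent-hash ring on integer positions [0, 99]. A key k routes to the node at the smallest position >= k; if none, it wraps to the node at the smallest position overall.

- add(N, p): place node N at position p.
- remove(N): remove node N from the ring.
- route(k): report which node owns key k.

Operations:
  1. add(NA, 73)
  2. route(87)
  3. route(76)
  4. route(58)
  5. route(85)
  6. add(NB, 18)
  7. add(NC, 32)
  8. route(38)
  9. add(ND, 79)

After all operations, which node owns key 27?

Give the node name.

Answer: NC

Derivation:
Op 1: add NA@73 -> ring=[73:NA]
Op 2: route key 87: none >= 87, wrap to smallest pos 73 -> NA
Op 3: route key 76: none >= 76, wrap to smallest pos 73 -> NA
Op 4: route key 58: smallest pos >= 58 is 73 -> NA
Op 5: route key 85: none >= 85, wrap to smallest pos 73 -> NA
Op 6: add NB@18 -> ring=[18:NB,73:NA]
Op 7: add NC@32 -> ring=[18:NB,32:NC,73:NA]
Op 8: route key 38: smallest pos >= 38 is 73 -> NA
Op 9: add ND@79 -> ring=[18:NB,32:NC,73:NA,79:ND]
Final route key 27: smallest pos >= 27 is 32 -> NC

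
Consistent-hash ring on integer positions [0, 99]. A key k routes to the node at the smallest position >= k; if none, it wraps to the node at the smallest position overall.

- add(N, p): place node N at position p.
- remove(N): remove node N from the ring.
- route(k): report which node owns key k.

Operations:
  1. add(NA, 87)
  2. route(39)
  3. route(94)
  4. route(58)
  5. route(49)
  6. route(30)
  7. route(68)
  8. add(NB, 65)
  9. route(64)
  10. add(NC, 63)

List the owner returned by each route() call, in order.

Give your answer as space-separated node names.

Op 1: add NA@87 -> ring=[87:NA]
Op 2: route key 39: smallest pos >= 39 is 87 -> NA
Op 3: route key 94: none >= 94, wrap to smallest pos 87 -> NA
Op 4: route key 58: smallest pos >= 58 is 87 -> NA
Op 5: route key 49: smallest pos >= 49 is 87 -> NA
Op 6: route key 30: smallest pos >= 30 is 87 -> NA
Op 7: route key 68: smallest pos >= 68 is 87 -> NA
Op 8: add NB@65 -> ring=[65:NB,87:NA]
Op 9: route key 64: smallest pos >= 64 is 65 -> NB
Op 10: add NC@63 -> ring=[63:NC,65:NB,87:NA]

Answer: NA NA NA NA NA NA NB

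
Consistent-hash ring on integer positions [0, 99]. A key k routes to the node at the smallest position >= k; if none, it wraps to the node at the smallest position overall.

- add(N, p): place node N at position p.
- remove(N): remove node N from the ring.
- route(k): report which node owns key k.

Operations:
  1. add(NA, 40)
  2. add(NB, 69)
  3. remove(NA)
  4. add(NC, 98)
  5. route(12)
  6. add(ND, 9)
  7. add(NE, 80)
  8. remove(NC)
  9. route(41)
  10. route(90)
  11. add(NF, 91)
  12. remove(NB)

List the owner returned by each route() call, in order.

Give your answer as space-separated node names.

Op 1: add NA@40 -> ring=[40:NA]
Op 2: add NB@69 -> ring=[40:NA,69:NB]
Op 3: remove NA -> ring=[69:NB]
Op 4: add NC@98 -> ring=[69:NB,98:NC]
Op 5: route key 12: smallest pos >= 12 is 69 -> NB
Op 6: add ND@9 -> ring=[9:ND,69:NB,98:NC]
Op 7: add NE@80 -> ring=[9:ND,69:NB,80:NE,98:NC]
Op 8: remove NC -> ring=[9:ND,69:NB,80:NE]
Op 9: route key 41: smallest pos >= 41 is 69 -> NB
Op 10: route key 90: none >= 90, wrap to smallest pos 9 -> ND
Op 11: add NF@91 -> ring=[9:ND,69:NB,80:NE,91:NF]
Op 12: remove NB -> ring=[9:ND,80:NE,91:NF]

Answer: NB NB ND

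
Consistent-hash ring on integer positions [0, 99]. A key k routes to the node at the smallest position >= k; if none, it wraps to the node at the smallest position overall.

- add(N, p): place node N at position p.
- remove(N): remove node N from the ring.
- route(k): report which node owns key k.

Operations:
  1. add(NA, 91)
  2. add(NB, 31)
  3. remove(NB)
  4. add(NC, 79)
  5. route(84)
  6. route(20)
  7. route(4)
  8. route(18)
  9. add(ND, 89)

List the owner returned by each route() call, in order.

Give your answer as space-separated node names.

Answer: NA NC NC NC

Derivation:
Op 1: add NA@91 -> ring=[91:NA]
Op 2: add NB@31 -> ring=[31:NB,91:NA]
Op 3: remove NB -> ring=[91:NA]
Op 4: add NC@79 -> ring=[79:NC,91:NA]
Op 5: route key 84: smallest pos >= 84 is 91 -> NA
Op 6: route key 20: smallest pos >= 20 is 79 -> NC
Op 7: route key 4: smallest pos >= 4 is 79 -> NC
Op 8: route key 18: smallest pos >= 18 is 79 -> NC
Op 9: add ND@89 -> ring=[79:NC,89:ND,91:NA]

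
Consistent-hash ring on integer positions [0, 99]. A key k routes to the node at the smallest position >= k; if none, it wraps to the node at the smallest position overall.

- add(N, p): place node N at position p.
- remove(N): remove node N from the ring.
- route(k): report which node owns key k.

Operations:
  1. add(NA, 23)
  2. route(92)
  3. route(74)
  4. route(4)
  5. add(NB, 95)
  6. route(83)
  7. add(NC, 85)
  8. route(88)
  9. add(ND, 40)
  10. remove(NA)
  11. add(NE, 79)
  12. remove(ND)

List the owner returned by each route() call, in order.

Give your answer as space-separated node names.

Answer: NA NA NA NB NB

Derivation:
Op 1: add NA@23 -> ring=[23:NA]
Op 2: route key 92: none >= 92, wrap to smallest pos 23 -> NA
Op 3: route key 74: none >= 74, wrap to smallest pos 23 -> NA
Op 4: route key 4: smallest pos >= 4 is 23 -> NA
Op 5: add NB@95 -> ring=[23:NA,95:NB]
Op 6: route key 83: smallest pos >= 83 is 95 -> NB
Op 7: add NC@85 -> ring=[23:NA,85:NC,95:NB]
Op 8: route key 88: smallest pos >= 88 is 95 -> NB
Op 9: add ND@40 -> ring=[23:NA,40:ND,85:NC,95:NB]
Op 10: remove NA -> ring=[40:ND,85:NC,95:NB]
Op 11: add NE@79 -> ring=[40:ND,79:NE,85:NC,95:NB]
Op 12: remove ND -> ring=[79:NE,85:NC,95:NB]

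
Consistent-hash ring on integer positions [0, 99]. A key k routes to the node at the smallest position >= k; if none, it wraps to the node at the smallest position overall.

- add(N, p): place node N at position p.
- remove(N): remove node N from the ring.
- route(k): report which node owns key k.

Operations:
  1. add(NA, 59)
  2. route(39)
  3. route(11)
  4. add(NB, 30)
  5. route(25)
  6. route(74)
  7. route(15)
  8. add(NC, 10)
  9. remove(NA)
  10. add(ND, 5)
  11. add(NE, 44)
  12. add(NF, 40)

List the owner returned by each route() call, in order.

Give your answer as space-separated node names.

Op 1: add NA@59 -> ring=[59:NA]
Op 2: route key 39: smallest pos >= 39 is 59 -> NA
Op 3: route key 11: smallest pos >= 11 is 59 -> NA
Op 4: add NB@30 -> ring=[30:NB,59:NA]
Op 5: route key 25: smallest pos >= 25 is 30 -> NB
Op 6: route key 74: none >= 74, wrap to smallest pos 30 -> NB
Op 7: route key 15: smallest pos >= 15 is 30 -> NB
Op 8: add NC@10 -> ring=[10:NC,30:NB,59:NA]
Op 9: remove NA -> ring=[10:NC,30:NB]
Op 10: add ND@5 -> ring=[5:ND,10:NC,30:NB]
Op 11: add NE@44 -> ring=[5:ND,10:NC,30:NB,44:NE]
Op 12: add NF@40 -> ring=[5:ND,10:NC,30:NB,40:NF,44:NE]

Answer: NA NA NB NB NB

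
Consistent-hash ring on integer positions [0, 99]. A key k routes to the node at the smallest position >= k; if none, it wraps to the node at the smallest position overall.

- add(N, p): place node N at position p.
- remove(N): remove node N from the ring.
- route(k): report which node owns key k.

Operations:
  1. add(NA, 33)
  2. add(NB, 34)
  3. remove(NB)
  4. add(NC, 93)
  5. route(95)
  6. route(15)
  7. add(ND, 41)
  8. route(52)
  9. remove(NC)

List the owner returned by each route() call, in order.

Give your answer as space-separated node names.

Answer: NA NA NC

Derivation:
Op 1: add NA@33 -> ring=[33:NA]
Op 2: add NB@34 -> ring=[33:NA,34:NB]
Op 3: remove NB -> ring=[33:NA]
Op 4: add NC@93 -> ring=[33:NA,93:NC]
Op 5: route key 95: none >= 95, wrap to smallest pos 33 -> NA
Op 6: route key 15: smallest pos >= 15 is 33 -> NA
Op 7: add ND@41 -> ring=[33:NA,41:ND,93:NC]
Op 8: route key 52: smallest pos >= 52 is 93 -> NC
Op 9: remove NC -> ring=[33:NA,41:ND]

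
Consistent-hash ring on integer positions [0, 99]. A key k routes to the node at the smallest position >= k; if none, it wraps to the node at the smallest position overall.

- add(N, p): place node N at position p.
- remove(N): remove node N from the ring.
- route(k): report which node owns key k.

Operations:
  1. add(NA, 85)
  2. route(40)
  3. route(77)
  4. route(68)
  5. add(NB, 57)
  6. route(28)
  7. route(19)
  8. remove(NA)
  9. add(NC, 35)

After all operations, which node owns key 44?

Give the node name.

Op 1: add NA@85 -> ring=[85:NA]
Op 2: route key 40: smallest pos >= 40 is 85 -> NA
Op 3: route key 77: smallest pos >= 77 is 85 -> NA
Op 4: route key 68: smallest pos >= 68 is 85 -> NA
Op 5: add NB@57 -> ring=[57:NB,85:NA]
Op 6: route key 28: smallest pos >= 28 is 57 -> NB
Op 7: route key 19: smallest pos >= 19 is 57 -> NB
Op 8: remove NA -> ring=[57:NB]
Op 9: add NC@35 -> ring=[35:NC,57:NB]
Final route key 44: smallest pos >= 44 is 57 -> NB

Answer: NB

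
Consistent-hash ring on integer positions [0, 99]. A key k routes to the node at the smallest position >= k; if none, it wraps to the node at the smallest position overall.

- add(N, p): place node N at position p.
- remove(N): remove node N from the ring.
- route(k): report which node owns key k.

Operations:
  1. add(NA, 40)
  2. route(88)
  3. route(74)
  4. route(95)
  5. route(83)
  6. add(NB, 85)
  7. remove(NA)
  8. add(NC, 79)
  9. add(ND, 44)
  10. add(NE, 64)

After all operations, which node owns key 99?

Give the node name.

Answer: ND

Derivation:
Op 1: add NA@40 -> ring=[40:NA]
Op 2: route key 88: none >= 88, wrap to smallest pos 40 -> NA
Op 3: route key 74: none >= 74, wrap to smallest pos 40 -> NA
Op 4: route key 95: none >= 95, wrap to smallest pos 40 -> NA
Op 5: route key 83: none >= 83, wrap to smallest pos 40 -> NA
Op 6: add NB@85 -> ring=[40:NA,85:NB]
Op 7: remove NA -> ring=[85:NB]
Op 8: add NC@79 -> ring=[79:NC,85:NB]
Op 9: add ND@44 -> ring=[44:ND,79:NC,85:NB]
Op 10: add NE@64 -> ring=[44:ND,64:NE,79:NC,85:NB]
Final route key 99: none >= 99, wrap to smallest pos 44 -> ND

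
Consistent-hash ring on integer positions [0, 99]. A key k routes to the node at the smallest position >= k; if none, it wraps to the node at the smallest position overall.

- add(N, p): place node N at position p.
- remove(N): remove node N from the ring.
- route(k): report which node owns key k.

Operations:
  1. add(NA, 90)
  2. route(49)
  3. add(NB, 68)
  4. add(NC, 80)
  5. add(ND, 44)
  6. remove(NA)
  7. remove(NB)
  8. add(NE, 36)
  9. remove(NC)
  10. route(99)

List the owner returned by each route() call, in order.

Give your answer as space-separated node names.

Op 1: add NA@90 -> ring=[90:NA]
Op 2: route key 49: smallest pos >= 49 is 90 -> NA
Op 3: add NB@68 -> ring=[68:NB,90:NA]
Op 4: add NC@80 -> ring=[68:NB,80:NC,90:NA]
Op 5: add ND@44 -> ring=[44:ND,68:NB,80:NC,90:NA]
Op 6: remove NA -> ring=[44:ND,68:NB,80:NC]
Op 7: remove NB -> ring=[44:ND,80:NC]
Op 8: add NE@36 -> ring=[36:NE,44:ND,80:NC]
Op 9: remove NC -> ring=[36:NE,44:ND]
Op 10: route key 99: none >= 99, wrap to smallest pos 36 -> NE

Answer: NA NE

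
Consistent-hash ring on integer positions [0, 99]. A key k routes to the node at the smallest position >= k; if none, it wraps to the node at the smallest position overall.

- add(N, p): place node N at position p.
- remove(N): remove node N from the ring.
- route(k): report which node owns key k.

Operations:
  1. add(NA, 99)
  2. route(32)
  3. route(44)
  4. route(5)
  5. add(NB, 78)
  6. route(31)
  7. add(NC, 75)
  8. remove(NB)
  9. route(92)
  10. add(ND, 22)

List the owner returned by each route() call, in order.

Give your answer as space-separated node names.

Op 1: add NA@99 -> ring=[99:NA]
Op 2: route key 32: smallest pos >= 32 is 99 -> NA
Op 3: route key 44: smallest pos >= 44 is 99 -> NA
Op 4: route key 5: smallest pos >= 5 is 99 -> NA
Op 5: add NB@78 -> ring=[78:NB,99:NA]
Op 6: route key 31: smallest pos >= 31 is 78 -> NB
Op 7: add NC@75 -> ring=[75:NC,78:NB,99:NA]
Op 8: remove NB -> ring=[75:NC,99:NA]
Op 9: route key 92: smallest pos >= 92 is 99 -> NA
Op 10: add ND@22 -> ring=[22:ND,75:NC,99:NA]

Answer: NA NA NA NB NA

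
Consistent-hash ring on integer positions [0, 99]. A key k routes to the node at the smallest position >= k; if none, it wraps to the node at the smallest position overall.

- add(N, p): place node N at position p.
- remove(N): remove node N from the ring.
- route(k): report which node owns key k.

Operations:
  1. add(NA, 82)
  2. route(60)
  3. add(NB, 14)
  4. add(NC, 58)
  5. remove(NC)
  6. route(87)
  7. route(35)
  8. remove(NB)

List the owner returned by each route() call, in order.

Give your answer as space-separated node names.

Answer: NA NB NA

Derivation:
Op 1: add NA@82 -> ring=[82:NA]
Op 2: route key 60: smallest pos >= 60 is 82 -> NA
Op 3: add NB@14 -> ring=[14:NB,82:NA]
Op 4: add NC@58 -> ring=[14:NB,58:NC,82:NA]
Op 5: remove NC -> ring=[14:NB,82:NA]
Op 6: route key 87: none >= 87, wrap to smallest pos 14 -> NB
Op 7: route key 35: smallest pos >= 35 is 82 -> NA
Op 8: remove NB -> ring=[82:NA]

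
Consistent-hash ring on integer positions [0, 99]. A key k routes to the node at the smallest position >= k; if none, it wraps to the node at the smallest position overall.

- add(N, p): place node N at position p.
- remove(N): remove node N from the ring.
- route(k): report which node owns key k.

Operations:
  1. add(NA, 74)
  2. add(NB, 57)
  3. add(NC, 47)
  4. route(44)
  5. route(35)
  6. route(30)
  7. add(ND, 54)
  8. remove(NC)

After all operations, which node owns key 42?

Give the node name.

Answer: ND

Derivation:
Op 1: add NA@74 -> ring=[74:NA]
Op 2: add NB@57 -> ring=[57:NB,74:NA]
Op 3: add NC@47 -> ring=[47:NC,57:NB,74:NA]
Op 4: route key 44: smallest pos >= 44 is 47 -> NC
Op 5: route key 35: smallest pos >= 35 is 47 -> NC
Op 6: route key 30: smallest pos >= 30 is 47 -> NC
Op 7: add ND@54 -> ring=[47:NC,54:ND,57:NB,74:NA]
Op 8: remove NC -> ring=[54:ND,57:NB,74:NA]
Final route key 42: smallest pos >= 42 is 54 -> ND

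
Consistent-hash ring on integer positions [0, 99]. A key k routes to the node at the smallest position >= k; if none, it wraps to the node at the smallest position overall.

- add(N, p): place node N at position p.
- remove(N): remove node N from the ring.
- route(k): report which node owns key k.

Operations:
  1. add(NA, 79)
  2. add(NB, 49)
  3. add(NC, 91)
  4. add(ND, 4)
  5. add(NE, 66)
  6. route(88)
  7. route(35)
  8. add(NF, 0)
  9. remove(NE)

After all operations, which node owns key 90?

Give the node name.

Op 1: add NA@79 -> ring=[79:NA]
Op 2: add NB@49 -> ring=[49:NB,79:NA]
Op 3: add NC@91 -> ring=[49:NB,79:NA,91:NC]
Op 4: add ND@4 -> ring=[4:ND,49:NB,79:NA,91:NC]
Op 5: add NE@66 -> ring=[4:ND,49:NB,66:NE,79:NA,91:NC]
Op 6: route key 88: smallest pos >= 88 is 91 -> NC
Op 7: route key 35: smallest pos >= 35 is 49 -> NB
Op 8: add NF@0 -> ring=[0:NF,4:ND,49:NB,66:NE,79:NA,91:NC]
Op 9: remove NE -> ring=[0:NF,4:ND,49:NB,79:NA,91:NC]
Final route key 90: smallest pos >= 90 is 91 -> NC

Answer: NC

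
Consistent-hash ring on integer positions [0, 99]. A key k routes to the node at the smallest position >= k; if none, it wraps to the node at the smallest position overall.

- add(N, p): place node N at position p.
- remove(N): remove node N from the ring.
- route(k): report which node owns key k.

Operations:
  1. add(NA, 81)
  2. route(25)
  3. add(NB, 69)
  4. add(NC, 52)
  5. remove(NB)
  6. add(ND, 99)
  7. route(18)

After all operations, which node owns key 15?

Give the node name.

Answer: NC

Derivation:
Op 1: add NA@81 -> ring=[81:NA]
Op 2: route key 25: smallest pos >= 25 is 81 -> NA
Op 3: add NB@69 -> ring=[69:NB,81:NA]
Op 4: add NC@52 -> ring=[52:NC,69:NB,81:NA]
Op 5: remove NB -> ring=[52:NC,81:NA]
Op 6: add ND@99 -> ring=[52:NC,81:NA,99:ND]
Op 7: route key 18: smallest pos >= 18 is 52 -> NC
Final route key 15: smallest pos >= 15 is 52 -> NC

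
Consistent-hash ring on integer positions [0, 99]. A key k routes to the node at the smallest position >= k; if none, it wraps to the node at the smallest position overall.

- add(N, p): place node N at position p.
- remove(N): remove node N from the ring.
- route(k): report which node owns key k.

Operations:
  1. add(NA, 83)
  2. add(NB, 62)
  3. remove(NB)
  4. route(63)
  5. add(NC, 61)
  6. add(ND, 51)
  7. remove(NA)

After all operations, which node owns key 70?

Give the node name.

Op 1: add NA@83 -> ring=[83:NA]
Op 2: add NB@62 -> ring=[62:NB,83:NA]
Op 3: remove NB -> ring=[83:NA]
Op 4: route key 63: smallest pos >= 63 is 83 -> NA
Op 5: add NC@61 -> ring=[61:NC,83:NA]
Op 6: add ND@51 -> ring=[51:ND,61:NC,83:NA]
Op 7: remove NA -> ring=[51:ND,61:NC]
Final route key 70: none >= 70, wrap to smallest pos 51 -> ND

Answer: ND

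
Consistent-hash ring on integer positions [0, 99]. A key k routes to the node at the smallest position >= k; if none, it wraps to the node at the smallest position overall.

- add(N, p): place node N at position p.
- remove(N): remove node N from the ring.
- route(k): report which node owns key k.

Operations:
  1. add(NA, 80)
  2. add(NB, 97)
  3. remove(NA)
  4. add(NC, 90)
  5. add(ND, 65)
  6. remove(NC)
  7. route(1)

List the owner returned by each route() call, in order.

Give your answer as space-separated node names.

Op 1: add NA@80 -> ring=[80:NA]
Op 2: add NB@97 -> ring=[80:NA,97:NB]
Op 3: remove NA -> ring=[97:NB]
Op 4: add NC@90 -> ring=[90:NC,97:NB]
Op 5: add ND@65 -> ring=[65:ND,90:NC,97:NB]
Op 6: remove NC -> ring=[65:ND,97:NB]
Op 7: route key 1: smallest pos >= 1 is 65 -> ND

Answer: ND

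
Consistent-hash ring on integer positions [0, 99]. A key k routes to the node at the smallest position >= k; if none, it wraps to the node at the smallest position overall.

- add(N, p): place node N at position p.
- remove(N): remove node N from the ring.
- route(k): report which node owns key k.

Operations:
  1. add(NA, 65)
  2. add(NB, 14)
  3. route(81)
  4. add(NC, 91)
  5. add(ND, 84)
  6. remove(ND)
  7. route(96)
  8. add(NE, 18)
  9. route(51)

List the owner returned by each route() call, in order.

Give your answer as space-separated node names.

Op 1: add NA@65 -> ring=[65:NA]
Op 2: add NB@14 -> ring=[14:NB,65:NA]
Op 3: route key 81: none >= 81, wrap to smallest pos 14 -> NB
Op 4: add NC@91 -> ring=[14:NB,65:NA,91:NC]
Op 5: add ND@84 -> ring=[14:NB,65:NA,84:ND,91:NC]
Op 6: remove ND -> ring=[14:NB,65:NA,91:NC]
Op 7: route key 96: none >= 96, wrap to smallest pos 14 -> NB
Op 8: add NE@18 -> ring=[14:NB,18:NE,65:NA,91:NC]
Op 9: route key 51: smallest pos >= 51 is 65 -> NA

Answer: NB NB NA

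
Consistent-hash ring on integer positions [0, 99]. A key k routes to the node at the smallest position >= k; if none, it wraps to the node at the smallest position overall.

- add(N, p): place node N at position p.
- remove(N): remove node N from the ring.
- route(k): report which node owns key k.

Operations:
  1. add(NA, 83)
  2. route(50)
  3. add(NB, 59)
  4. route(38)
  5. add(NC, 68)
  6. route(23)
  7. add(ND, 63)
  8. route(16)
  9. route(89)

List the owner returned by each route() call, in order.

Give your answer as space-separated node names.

Op 1: add NA@83 -> ring=[83:NA]
Op 2: route key 50: smallest pos >= 50 is 83 -> NA
Op 3: add NB@59 -> ring=[59:NB,83:NA]
Op 4: route key 38: smallest pos >= 38 is 59 -> NB
Op 5: add NC@68 -> ring=[59:NB,68:NC,83:NA]
Op 6: route key 23: smallest pos >= 23 is 59 -> NB
Op 7: add ND@63 -> ring=[59:NB,63:ND,68:NC,83:NA]
Op 8: route key 16: smallest pos >= 16 is 59 -> NB
Op 9: route key 89: none >= 89, wrap to smallest pos 59 -> NB

Answer: NA NB NB NB NB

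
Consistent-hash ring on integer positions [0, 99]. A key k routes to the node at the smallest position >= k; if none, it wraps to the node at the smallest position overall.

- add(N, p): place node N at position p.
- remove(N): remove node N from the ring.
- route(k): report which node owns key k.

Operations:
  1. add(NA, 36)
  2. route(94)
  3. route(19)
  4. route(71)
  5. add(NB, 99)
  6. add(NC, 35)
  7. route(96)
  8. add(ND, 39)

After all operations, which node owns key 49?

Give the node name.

Answer: NB

Derivation:
Op 1: add NA@36 -> ring=[36:NA]
Op 2: route key 94: none >= 94, wrap to smallest pos 36 -> NA
Op 3: route key 19: smallest pos >= 19 is 36 -> NA
Op 4: route key 71: none >= 71, wrap to smallest pos 36 -> NA
Op 5: add NB@99 -> ring=[36:NA,99:NB]
Op 6: add NC@35 -> ring=[35:NC,36:NA,99:NB]
Op 7: route key 96: smallest pos >= 96 is 99 -> NB
Op 8: add ND@39 -> ring=[35:NC,36:NA,39:ND,99:NB]
Final route key 49: smallest pos >= 49 is 99 -> NB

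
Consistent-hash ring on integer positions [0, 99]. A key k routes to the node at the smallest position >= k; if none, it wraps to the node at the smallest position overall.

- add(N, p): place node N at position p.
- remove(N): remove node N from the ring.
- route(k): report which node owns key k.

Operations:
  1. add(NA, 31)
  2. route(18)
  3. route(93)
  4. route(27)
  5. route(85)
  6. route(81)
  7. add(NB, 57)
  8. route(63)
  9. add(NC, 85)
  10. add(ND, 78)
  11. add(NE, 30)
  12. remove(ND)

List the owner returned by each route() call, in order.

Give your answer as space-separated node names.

Op 1: add NA@31 -> ring=[31:NA]
Op 2: route key 18: smallest pos >= 18 is 31 -> NA
Op 3: route key 93: none >= 93, wrap to smallest pos 31 -> NA
Op 4: route key 27: smallest pos >= 27 is 31 -> NA
Op 5: route key 85: none >= 85, wrap to smallest pos 31 -> NA
Op 6: route key 81: none >= 81, wrap to smallest pos 31 -> NA
Op 7: add NB@57 -> ring=[31:NA,57:NB]
Op 8: route key 63: none >= 63, wrap to smallest pos 31 -> NA
Op 9: add NC@85 -> ring=[31:NA,57:NB,85:NC]
Op 10: add ND@78 -> ring=[31:NA,57:NB,78:ND,85:NC]
Op 11: add NE@30 -> ring=[30:NE,31:NA,57:NB,78:ND,85:NC]
Op 12: remove ND -> ring=[30:NE,31:NA,57:NB,85:NC]

Answer: NA NA NA NA NA NA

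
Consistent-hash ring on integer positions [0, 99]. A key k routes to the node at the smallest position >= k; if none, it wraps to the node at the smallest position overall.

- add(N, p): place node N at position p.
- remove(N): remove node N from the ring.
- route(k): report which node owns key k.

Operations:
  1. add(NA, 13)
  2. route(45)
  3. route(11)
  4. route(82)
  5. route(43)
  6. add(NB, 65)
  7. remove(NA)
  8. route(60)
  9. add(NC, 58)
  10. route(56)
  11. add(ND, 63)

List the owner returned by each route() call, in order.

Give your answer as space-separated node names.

Op 1: add NA@13 -> ring=[13:NA]
Op 2: route key 45: none >= 45, wrap to smallest pos 13 -> NA
Op 3: route key 11: smallest pos >= 11 is 13 -> NA
Op 4: route key 82: none >= 82, wrap to smallest pos 13 -> NA
Op 5: route key 43: none >= 43, wrap to smallest pos 13 -> NA
Op 6: add NB@65 -> ring=[13:NA,65:NB]
Op 7: remove NA -> ring=[65:NB]
Op 8: route key 60: smallest pos >= 60 is 65 -> NB
Op 9: add NC@58 -> ring=[58:NC,65:NB]
Op 10: route key 56: smallest pos >= 56 is 58 -> NC
Op 11: add ND@63 -> ring=[58:NC,63:ND,65:NB]

Answer: NA NA NA NA NB NC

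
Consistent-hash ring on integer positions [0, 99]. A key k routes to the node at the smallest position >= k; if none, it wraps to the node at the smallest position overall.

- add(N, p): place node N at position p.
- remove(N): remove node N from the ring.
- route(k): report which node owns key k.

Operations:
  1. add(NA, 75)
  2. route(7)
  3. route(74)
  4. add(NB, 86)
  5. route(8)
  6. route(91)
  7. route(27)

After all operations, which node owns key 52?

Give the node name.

Op 1: add NA@75 -> ring=[75:NA]
Op 2: route key 7: smallest pos >= 7 is 75 -> NA
Op 3: route key 74: smallest pos >= 74 is 75 -> NA
Op 4: add NB@86 -> ring=[75:NA,86:NB]
Op 5: route key 8: smallest pos >= 8 is 75 -> NA
Op 6: route key 91: none >= 91, wrap to smallest pos 75 -> NA
Op 7: route key 27: smallest pos >= 27 is 75 -> NA
Final route key 52: smallest pos >= 52 is 75 -> NA

Answer: NA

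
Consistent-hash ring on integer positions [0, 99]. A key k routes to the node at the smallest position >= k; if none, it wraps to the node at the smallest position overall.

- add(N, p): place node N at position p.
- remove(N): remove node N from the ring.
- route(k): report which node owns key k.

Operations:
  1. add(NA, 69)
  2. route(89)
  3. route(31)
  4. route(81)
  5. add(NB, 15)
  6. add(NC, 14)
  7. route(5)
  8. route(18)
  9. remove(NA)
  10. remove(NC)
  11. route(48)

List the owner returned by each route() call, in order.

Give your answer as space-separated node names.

Op 1: add NA@69 -> ring=[69:NA]
Op 2: route key 89: none >= 89, wrap to smallest pos 69 -> NA
Op 3: route key 31: smallest pos >= 31 is 69 -> NA
Op 4: route key 81: none >= 81, wrap to smallest pos 69 -> NA
Op 5: add NB@15 -> ring=[15:NB,69:NA]
Op 6: add NC@14 -> ring=[14:NC,15:NB,69:NA]
Op 7: route key 5: smallest pos >= 5 is 14 -> NC
Op 8: route key 18: smallest pos >= 18 is 69 -> NA
Op 9: remove NA -> ring=[14:NC,15:NB]
Op 10: remove NC -> ring=[15:NB]
Op 11: route key 48: none >= 48, wrap to smallest pos 15 -> NB

Answer: NA NA NA NC NA NB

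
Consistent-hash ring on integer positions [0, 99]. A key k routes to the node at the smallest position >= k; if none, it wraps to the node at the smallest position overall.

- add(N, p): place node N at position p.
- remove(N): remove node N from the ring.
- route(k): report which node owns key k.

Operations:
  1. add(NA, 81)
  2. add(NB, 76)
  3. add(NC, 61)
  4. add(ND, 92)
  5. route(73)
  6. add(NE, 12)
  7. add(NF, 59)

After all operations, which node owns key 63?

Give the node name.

Answer: NB

Derivation:
Op 1: add NA@81 -> ring=[81:NA]
Op 2: add NB@76 -> ring=[76:NB,81:NA]
Op 3: add NC@61 -> ring=[61:NC,76:NB,81:NA]
Op 4: add ND@92 -> ring=[61:NC,76:NB,81:NA,92:ND]
Op 5: route key 73: smallest pos >= 73 is 76 -> NB
Op 6: add NE@12 -> ring=[12:NE,61:NC,76:NB,81:NA,92:ND]
Op 7: add NF@59 -> ring=[12:NE,59:NF,61:NC,76:NB,81:NA,92:ND]
Final route key 63: smallest pos >= 63 is 76 -> NB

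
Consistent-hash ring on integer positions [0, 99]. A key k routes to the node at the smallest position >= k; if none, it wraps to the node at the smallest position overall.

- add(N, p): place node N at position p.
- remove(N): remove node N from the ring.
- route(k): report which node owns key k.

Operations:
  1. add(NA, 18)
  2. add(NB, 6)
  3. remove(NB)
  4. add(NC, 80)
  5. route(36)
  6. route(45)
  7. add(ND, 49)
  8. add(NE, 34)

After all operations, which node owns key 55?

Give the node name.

Op 1: add NA@18 -> ring=[18:NA]
Op 2: add NB@6 -> ring=[6:NB,18:NA]
Op 3: remove NB -> ring=[18:NA]
Op 4: add NC@80 -> ring=[18:NA,80:NC]
Op 5: route key 36: smallest pos >= 36 is 80 -> NC
Op 6: route key 45: smallest pos >= 45 is 80 -> NC
Op 7: add ND@49 -> ring=[18:NA,49:ND,80:NC]
Op 8: add NE@34 -> ring=[18:NA,34:NE,49:ND,80:NC]
Final route key 55: smallest pos >= 55 is 80 -> NC

Answer: NC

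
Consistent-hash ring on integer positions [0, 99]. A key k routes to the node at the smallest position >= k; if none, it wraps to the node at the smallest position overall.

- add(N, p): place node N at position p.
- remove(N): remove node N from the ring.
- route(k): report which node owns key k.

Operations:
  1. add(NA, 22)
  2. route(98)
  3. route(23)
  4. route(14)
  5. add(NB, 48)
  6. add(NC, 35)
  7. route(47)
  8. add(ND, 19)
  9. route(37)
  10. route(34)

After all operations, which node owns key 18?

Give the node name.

Op 1: add NA@22 -> ring=[22:NA]
Op 2: route key 98: none >= 98, wrap to smallest pos 22 -> NA
Op 3: route key 23: none >= 23, wrap to smallest pos 22 -> NA
Op 4: route key 14: smallest pos >= 14 is 22 -> NA
Op 5: add NB@48 -> ring=[22:NA,48:NB]
Op 6: add NC@35 -> ring=[22:NA,35:NC,48:NB]
Op 7: route key 47: smallest pos >= 47 is 48 -> NB
Op 8: add ND@19 -> ring=[19:ND,22:NA,35:NC,48:NB]
Op 9: route key 37: smallest pos >= 37 is 48 -> NB
Op 10: route key 34: smallest pos >= 34 is 35 -> NC
Final route key 18: smallest pos >= 18 is 19 -> ND

Answer: ND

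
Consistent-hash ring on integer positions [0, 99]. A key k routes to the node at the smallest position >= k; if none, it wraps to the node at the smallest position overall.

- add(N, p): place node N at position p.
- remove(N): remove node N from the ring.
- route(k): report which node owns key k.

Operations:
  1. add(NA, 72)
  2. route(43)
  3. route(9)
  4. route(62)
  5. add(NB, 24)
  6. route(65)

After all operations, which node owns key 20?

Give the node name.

Op 1: add NA@72 -> ring=[72:NA]
Op 2: route key 43: smallest pos >= 43 is 72 -> NA
Op 3: route key 9: smallest pos >= 9 is 72 -> NA
Op 4: route key 62: smallest pos >= 62 is 72 -> NA
Op 5: add NB@24 -> ring=[24:NB,72:NA]
Op 6: route key 65: smallest pos >= 65 is 72 -> NA
Final route key 20: smallest pos >= 20 is 24 -> NB

Answer: NB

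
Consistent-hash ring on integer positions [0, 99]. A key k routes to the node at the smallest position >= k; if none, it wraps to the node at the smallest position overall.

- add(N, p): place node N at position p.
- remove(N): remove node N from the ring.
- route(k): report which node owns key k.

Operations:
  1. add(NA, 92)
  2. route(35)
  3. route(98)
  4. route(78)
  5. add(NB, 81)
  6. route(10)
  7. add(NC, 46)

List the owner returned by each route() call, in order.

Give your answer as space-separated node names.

Answer: NA NA NA NB

Derivation:
Op 1: add NA@92 -> ring=[92:NA]
Op 2: route key 35: smallest pos >= 35 is 92 -> NA
Op 3: route key 98: none >= 98, wrap to smallest pos 92 -> NA
Op 4: route key 78: smallest pos >= 78 is 92 -> NA
Op 5: add NB@81 -> ring=[81:NB,92:NA]
Op 6: route key 10: smallest pos >= 10 is 81 -> NB
Op 7: add NC@46 -> ring=[46:NC,81:NB,92:NA]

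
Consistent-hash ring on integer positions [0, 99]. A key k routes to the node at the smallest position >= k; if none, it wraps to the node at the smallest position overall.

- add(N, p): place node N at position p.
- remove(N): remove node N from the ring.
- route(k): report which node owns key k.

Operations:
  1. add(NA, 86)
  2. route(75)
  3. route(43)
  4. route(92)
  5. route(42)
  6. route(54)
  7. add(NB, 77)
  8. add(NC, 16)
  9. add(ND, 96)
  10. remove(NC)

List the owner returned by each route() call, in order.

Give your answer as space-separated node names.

Op 1: add NA@86 -> ring=[86:NA]
Op 2: route key 75: smallest pos >= 75 is 86 -> NA
Op 3: route key 43: smallest pos >= 43 is 86 -> NA
Op 4: route key 92: none >= 92, wrap to smallest pos 86 -> NA
Op 5: route key 42: smallest pos >= 42 is 86 -> NA
Op 6: route key 54: smallest pos >= 54 is 86 -> NA
Op 7: add NB@77 -> ring=[77:NB,86:NA]
Op 8: add NC@16 -> ring=[16:NC,77:NB,86:NA]
Op 9: add ND@96 -> ring=[16:NC,77:NB,86:NA,96:ND]
Op 10: remove NC -> ring=[77:NB,86:NA,96:ND]

Answer: NA NA NA NA NA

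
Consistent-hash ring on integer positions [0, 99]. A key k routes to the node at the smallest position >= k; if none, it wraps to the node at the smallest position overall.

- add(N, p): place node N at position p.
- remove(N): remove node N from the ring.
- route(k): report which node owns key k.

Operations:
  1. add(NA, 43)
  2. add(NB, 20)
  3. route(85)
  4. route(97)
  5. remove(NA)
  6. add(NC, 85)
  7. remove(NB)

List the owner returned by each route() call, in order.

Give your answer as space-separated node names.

Op 1: add NA@43 -> ring=[43:NA]
Op 2: add NB@20 -> ring=[20:NB,43:NA]
Op 3: route key 85: none >= 85, wrap to smallest pos 20 -> NB
Op 4: route key 97: none >= 97, wrap to smallest pos 20 -> NB
Op 5: remove NA -> ring=[20:NB]
Op 6: add NC@85 -> ring=[20:NB,85:NC]
Op 7: remove NB -> ring=[85:NC]

Answer: NB NB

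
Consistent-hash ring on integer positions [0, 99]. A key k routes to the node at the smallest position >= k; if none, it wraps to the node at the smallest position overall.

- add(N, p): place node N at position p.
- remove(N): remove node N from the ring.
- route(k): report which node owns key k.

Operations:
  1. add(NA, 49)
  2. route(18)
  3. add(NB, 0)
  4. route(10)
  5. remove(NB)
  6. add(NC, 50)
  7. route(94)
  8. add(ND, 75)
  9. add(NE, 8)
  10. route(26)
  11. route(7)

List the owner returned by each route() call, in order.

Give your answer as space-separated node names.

Op 1: add NA@49 -> ring=[49:NA]
Op 2: route key 18: smallest pos >= 18 is 49 -> NA
Op 3: add NB@0 -> ring=[0:NB,49:NA]
Op 4: route key 10: smallest pos >= 10 is 49 -> NA
Op 5: remove NB -> ring=[49:NA]
Op 6: add NC@50 -> ring=[49:NA,50:NC]
Op 7: route key 94: none >= 94, wrap to smallest pos 49 -> NA
Op 8: add ND@75 -> ring=[49:NA,50:NC,75:ND]
Op 9: add NE@8 -> ring=[8:NE,49:NA,50:NC,75:ND]
Op 10: route key 26: smallest pos >= 26 is 49 -> NA
Op 11: route key 7: smallest pos >= 7 is 8 -> NE

Answer: NA NA NA NA NE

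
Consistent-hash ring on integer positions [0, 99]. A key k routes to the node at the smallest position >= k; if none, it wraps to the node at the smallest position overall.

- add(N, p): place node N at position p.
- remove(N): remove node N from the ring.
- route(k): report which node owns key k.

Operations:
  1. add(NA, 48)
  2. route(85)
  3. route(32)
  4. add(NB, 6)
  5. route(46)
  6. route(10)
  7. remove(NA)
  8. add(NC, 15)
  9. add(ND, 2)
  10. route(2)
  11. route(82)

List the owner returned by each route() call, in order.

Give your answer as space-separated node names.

Op 1: add NA@48 -> ring=[48:NA]
Op 2: route key 85: none >= 85, wrap to smallest pos 48 -> NA
Op 3: route key 32: smallest pos >= 32 is 48 -> NA
Op 4: add NB@6 -> ring=[6:NB,48:NA]
Op 5: route key 46: smallest pos >= 46 is 48 -> NA
Op 6: route key 10: smallest pos >= 10 is 48 -> NA
Op 7: remove NA -> ring=[6:NB]
Op 8: add NC@15 -> ring=[6:NB,15:NC]
Op 9: add ND@2 -> ring=[2:ND,6:NB,15:NC]
Op 10: route key 2: smallest pos >= 2 is 2 -> ND
Op 11: route key 82: none >= 82, wrap to smallest pos 2 -> ND

Answer: NA NA NA NA ND ND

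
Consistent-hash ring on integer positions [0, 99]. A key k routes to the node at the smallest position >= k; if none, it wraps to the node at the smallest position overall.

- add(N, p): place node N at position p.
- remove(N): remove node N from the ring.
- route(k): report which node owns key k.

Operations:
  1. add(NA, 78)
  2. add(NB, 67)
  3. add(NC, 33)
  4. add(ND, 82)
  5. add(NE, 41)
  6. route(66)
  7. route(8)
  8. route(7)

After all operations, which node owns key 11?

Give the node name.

Op 1: add NA@78 -> ring=[78:NA]
Op 2: add NB@67 -> ring=[67:NB,78:NA]
Op 3: add NC@33 -> ring=[33:NC,67:NB,78:NA]
Op 4: add ND@82 -> ring=[33:NC,67:NB,78:NA,82:ND]
Op 5: add NE@41 -> ring=[33:NC,41:NE,67:NB,78:NA,82:ND]
Op 6: route key 66: smallest pos >= 66 is 67 -> NB
Op 7: route key 8: smallest pos >= 8 is 33 -> NC
Op 8: route key 7: smallest pos >= 7 is 33 -> NC
Final route key 11: smallest pos >= 11 is 33 -> NC

Answer: NC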